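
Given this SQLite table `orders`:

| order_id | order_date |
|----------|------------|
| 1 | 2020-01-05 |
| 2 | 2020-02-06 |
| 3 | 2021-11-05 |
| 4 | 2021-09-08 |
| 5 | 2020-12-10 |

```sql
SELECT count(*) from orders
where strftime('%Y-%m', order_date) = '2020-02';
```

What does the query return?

1

Rows with year-month 2020-02: 2020-02-06 → 1.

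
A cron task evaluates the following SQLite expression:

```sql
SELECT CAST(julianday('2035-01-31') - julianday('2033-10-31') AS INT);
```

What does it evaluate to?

457

0 days remain in October 2033 after the 31st (31 − 31).
Full months from November 2033 through December 2034 contribute their day counts.
Then 31 days into January 2035.
Total: 0 + 30 + 31 + 31 + 28 + 31 + 30 + 31 + 30 + 31 + 31 + 30 + 31 + 30 + 31 + 31 = 457.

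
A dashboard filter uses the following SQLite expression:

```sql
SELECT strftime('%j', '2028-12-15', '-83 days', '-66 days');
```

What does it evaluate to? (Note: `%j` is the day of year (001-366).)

First apply '-83 days', '-66 days': 2028-12-15 → 2028-07-19.
Day-of-year for 2028-07-19: days since 2028-01-01 inclusive = 201, zero-padded to 201.

201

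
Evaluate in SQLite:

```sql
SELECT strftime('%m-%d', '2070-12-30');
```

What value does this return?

12-30

`%m-%d` extracts the month-day: 12-30.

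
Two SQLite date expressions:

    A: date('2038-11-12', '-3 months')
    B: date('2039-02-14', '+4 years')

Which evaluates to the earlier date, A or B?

A

A = 2038-08-12.
B = 2043-02-14.
A is earlier.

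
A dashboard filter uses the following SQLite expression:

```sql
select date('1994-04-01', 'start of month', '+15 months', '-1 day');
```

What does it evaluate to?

1995-06-30

`start of month` rewinds 1994-04-01 to 1994-04-01.
Adding +15 months to 1994-04-01 gives 1995-07-01.
Going back 1 day from 1995-07-01 reaches 1995-06-30 (last day of June, 30 days).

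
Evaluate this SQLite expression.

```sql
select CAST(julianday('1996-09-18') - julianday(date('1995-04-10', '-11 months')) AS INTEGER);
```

Adding -11 months to 1995-04-10 gives 1994-05-10.
21 days remain in May 1994 after the 10th (31 − 10).
Full months from June 1994 through August 1996 contribute their day counts.
Then 18 days into September 1996.
Total: 21 + 30 + 31 + 31 + 30 + 31 + 30 + 31 + 31 + 28 + 31 + 30 + 31 + 30 + 31 + 31 + 30 + 31 + 30 + 31 + 31 + 29 + 31 + 30 + 31 + 30 + 31 + 31 + 18 = 862.

862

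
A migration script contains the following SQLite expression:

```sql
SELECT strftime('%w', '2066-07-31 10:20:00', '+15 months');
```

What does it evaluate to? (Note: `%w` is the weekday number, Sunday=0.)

First apply '+15 months': 2066-07-31 10:20:00 → 2067-10-31 10:20:00.
2067-10-31 is a Monday; with Sunday=0 that is 1.

1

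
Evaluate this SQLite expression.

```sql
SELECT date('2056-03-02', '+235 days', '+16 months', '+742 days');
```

Applying '+235 days' to 2056-03-02: counting 235 days forward gives 2056-10-23.
Adding +16 months to 2056-10-23 gives 2058-02-23.
Applying '+742 days' to 2058-02-23: counting 742 days forward gives 2060-03-06.

2060-03-06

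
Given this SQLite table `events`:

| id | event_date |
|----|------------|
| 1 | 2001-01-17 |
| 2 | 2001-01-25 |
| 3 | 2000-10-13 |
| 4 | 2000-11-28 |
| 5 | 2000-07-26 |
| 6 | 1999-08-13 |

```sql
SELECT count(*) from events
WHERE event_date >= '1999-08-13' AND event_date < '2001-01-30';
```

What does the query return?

Rows in [1999-08-13, 2001-01-30): 2001-01-17, 2001-01-25, 2000-10-13, 2000-11-28, 2000-07-26, 1999-08-13 → 6 rows.

6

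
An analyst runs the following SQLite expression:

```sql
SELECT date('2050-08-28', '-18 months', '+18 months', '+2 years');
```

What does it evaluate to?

2052-08-28

Adding -18 months to 2050-08-28 gives 2049-02-28.
Adding +18 months to 2049-02-28 gives 2050-08-28.
Adding +2 years to 2050-08-28 gives 2052-08-28.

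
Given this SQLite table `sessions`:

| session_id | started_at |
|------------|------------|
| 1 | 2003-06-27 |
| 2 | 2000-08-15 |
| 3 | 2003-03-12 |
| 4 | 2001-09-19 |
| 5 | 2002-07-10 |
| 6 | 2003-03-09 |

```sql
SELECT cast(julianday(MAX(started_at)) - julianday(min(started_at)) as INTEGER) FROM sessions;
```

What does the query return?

1046

MIN = 2000-08-15, MAX = 2003-06-27.
16 days remain in August 2000 after the 15th (31 − 15).
Full months from September 2000 through May 2003 contribute their day counts.
Then 27 days into June 2003.
Total: 16 + 30 + 31 + 30 + 31 + 31 + 28 + 31 + 30 + 31 + 30 + 31 + 31 + 30 + 31 + 30 + 31 + 31 + 28 + 31 + 30 + 31 + 30 + 31 + 31 + 30 + 31 + 30 + 31 + 31 + 28 + 31 + 30 + 31 + 27 = 1046.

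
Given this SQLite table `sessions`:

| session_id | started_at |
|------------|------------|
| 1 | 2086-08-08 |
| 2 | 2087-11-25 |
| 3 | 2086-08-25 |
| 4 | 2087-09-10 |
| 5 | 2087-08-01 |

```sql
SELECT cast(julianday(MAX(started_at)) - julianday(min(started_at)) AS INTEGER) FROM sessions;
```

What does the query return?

MIN = 2086-08-08, MAX = 2087-11-25.
23 days remain in August 2086 after the 8th (31 − 8).
Full months from September 2086 through October 2087 contribute their day counts.
Then 25 days into November 2087.
Total: 23 + 30 + 31 + 30 + 31 + 31 + 28 + 31 + 30 + 31 + 30 + 31 + 31 + 30 + 31 + 25 = 474.

474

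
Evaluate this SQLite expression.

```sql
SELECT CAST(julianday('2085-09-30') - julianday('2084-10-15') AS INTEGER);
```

16 days remain in October 2084 after the 15th (31 − 15).
Full months from November 2084 through August 2085 contribute their day counts.
Then 30 days into September 2085.
Total: 16 + 30 + 31 + 31 + 28 + 31 + 30 + 31 + 30 + 31 + 31 + 30 = 350.

350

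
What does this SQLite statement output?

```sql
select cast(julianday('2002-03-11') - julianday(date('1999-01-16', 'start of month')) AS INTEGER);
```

1165

`start of month` rewinds 1999-01-16 to 1999-01-01.
30 days remain in January 1999 after the 1st (31 − 1).
Full months from February 1999 through February 2002 contribute their day counts.
Then 11 days into March 2002.
Total: 30 + 28 + 31 + 30 + 31 + 30 + 31 + 31 + 30 + 31 + 30 + 31 + 31 + 29 + 31 + 30 + 31 + 30 + 31 + 31 + 30 + 31 + 30 + 31 + 31 + 28 + 31 + 30 + 31 + 30 + 31 + 31 + 30 + 31 + 30 + 31 + 31 + 28 + 11 = 1165.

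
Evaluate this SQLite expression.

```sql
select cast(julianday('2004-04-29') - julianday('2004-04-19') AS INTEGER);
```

10

Both dates are in April 2004: 29 − 19 = 10.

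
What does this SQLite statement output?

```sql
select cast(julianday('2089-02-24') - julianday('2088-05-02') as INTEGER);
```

298

29 days remain in May 2088 after the 2nd (31 − 2).
Full months from June 2088 through January 2089 contribute their day counts.
Then 24 days into February 2089.
Total: 29 + 30 + 31 + 31 + 30 + 31 + 30 + 31 + 31 + 24 = 298.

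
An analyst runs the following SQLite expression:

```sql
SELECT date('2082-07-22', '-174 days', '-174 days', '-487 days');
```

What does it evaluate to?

2080-04-08

Applying '-174 days' to 2082-07-22: counting 174 days back gives 2082-01-29.
Applying '-174 days' to 2082-01-29: counting 174 days back gives 2081-08-08.
Applying '-487 days' to 2081-08-08: counting 487 days back gives 2080-04-08.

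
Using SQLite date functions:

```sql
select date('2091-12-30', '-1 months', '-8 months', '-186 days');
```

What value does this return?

2090-09-25

Adding -1 month to 2091-12-30 gives 2091-11-30.
Adding -8 months to 2091-11-30 gives 2091-03-30.
Applying '-186 days' to 2091-03-30: counting 186 days back gives 2090-09-25.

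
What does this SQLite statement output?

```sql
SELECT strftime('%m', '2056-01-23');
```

`%m` extracts the 2-digit month (01-12): 01.

01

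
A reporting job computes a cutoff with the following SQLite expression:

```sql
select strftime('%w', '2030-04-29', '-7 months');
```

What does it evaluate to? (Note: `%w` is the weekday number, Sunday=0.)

First apply '-7 months': 2030-04-29 → 2029-09-29.
2029-09-29 is a Saturday; with Sunday=0 that is 6.

6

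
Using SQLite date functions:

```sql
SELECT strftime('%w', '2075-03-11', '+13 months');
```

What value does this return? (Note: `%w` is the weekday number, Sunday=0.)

First apply '+13 months': 2075-03-11 → 2076-04-11.
2076-04-11 is a Saturday; with Sunday=0 that is 6.

6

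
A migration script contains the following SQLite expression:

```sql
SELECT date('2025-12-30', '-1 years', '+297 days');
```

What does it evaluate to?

Adding -1 year to 2025-12-30 gives 2024-12-30.
Applying '+297 days' to 2024-12-30: counting 297 days forward gives 2025-10-23.

2025-10-23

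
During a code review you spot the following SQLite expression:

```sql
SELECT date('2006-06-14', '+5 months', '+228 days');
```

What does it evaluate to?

Adding +5 months to 2006-06-14 gives 2006-11-14.
Applying '+228 days' to 2006-11-14: counting 228 days forward gives 2007-06-30.

2007-06-30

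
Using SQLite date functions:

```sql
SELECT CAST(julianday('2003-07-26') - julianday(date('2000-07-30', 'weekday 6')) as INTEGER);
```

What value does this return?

`weekday 6` advances to the next Saturday; 2000-07-30 is a Sunday, so it moves forward to 2000-08-05.
26 days remain in August 2000 after the 5th (31 − 5).
Full months from September 2000 through June 2003 contribute their day counts.
Then 26 days into July 2003.
Total: 26 + 30 + 31 + 30 + 31 + 31 + 28 + 31 + 30 + 31 + 30 + 31 + 31 + 30 + 31 + 30 + 31 + 31 + 28 + 31 + 30 + 31 + 30 + 31 + 31 + 30 + 31 + 30 + 31 + 31 + 28 + 31 + 30 + 31 + 30 + 26 = 1085.

1085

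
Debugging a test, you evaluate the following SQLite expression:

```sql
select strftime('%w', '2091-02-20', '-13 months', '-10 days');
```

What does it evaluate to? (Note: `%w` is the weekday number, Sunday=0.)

First apply '-13 months', '-10 days': 2091-02-20 → 2090-01-10.
2090-01-10 is a Tuesday; with Sunday=0 that is 2.

2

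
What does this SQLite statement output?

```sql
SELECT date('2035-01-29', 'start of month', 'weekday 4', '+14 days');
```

2035-01-18

`start of month` rewinds 2035-01-29 to 2035-01-01.
`weekday 4` advances to the next Thursday; 2035-01-01 is a Monday, so it moves forward to 2035-01-04.
Advancing 14 more days within January lands on 2035-01-18.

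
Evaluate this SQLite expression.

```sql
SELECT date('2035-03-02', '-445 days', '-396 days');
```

2032-11-11

Applying '-445 days' to 2035-03-02: counting 445 days back gives 2033-12-12.
Applying '-396 days' to 2033-12-12: counting 396 days back gives 2032-11-11.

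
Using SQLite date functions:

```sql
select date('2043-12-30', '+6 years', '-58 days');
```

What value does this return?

Adding +6 years to 2043-12-30 gives 2049-12-30.
Applying '-58 days' to 2049-12-30: counting 58 days back gives 2049-11-02.

2049-11-02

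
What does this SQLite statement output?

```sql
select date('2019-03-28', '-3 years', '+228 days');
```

2016-11-11

Adding -3 years to 2019-03-28 gives 2016-03-28.
Applying '+228 days' to 2016-03-28: counting 228 days forward gives 2016-11-11.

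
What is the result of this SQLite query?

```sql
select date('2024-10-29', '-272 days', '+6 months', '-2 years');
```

2022-07-31

Applying '-272 days' to 2024-10-29: counting 272 days back gives 2024-01-31.
Adding +6 months to 2024-01-31 gives 2024-07-31.
Adding -2 years to 2024-07-31 gives 2022-07-31.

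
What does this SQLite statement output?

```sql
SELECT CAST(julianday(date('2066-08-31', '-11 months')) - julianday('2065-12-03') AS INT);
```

-63

Adding -11 months to 2066-08-31 targets 2065-09-31. September 2065 has only 30 days, so SQLite normalizes the 1-day overflow forward to 2065-10-01.
30 days remain in October 2065 after the 1st (31 − 1).
November 2065: 30 days.
Then 3 days into December 2065.
Total: 30 + 30 + 3 = 63.
The subtraction is earlier − later, so the result is −63 → -63.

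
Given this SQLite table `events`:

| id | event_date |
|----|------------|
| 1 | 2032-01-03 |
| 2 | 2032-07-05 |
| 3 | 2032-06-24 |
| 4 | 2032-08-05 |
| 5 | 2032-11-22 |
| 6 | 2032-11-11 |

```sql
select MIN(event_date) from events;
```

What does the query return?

MIN over {2032-01-03, 2032-06-24, 2032-07-05, 2032-08-05, 2032-11-11, 2032-11-22}.

2032-01-03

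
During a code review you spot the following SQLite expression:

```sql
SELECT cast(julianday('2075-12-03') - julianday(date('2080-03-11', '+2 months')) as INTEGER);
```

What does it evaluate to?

-1621

Adding +2 months to 2080-03-11 gives 2080-05-11.
28 days remain in December 2075 after the 3rd (31 − 3).
Full months from January 2076 through April 2080 contribute their day counts.
Then 11 days into May 2080.
Total: 28 + 31 + 29 + 31 + 30 + 31 + 30 + 31 + 31 + 30 + 31 + 30 + 31 + 31 + 28 + 31 + 30 + 31 + 30 + 31 + 31 + 30 + 31 + 30 + 31 + 31 + 28 + 31 + 30 + 31 + 30 + 31 + 31 + 30 + 31 + 30 + 31 + 31 + 28 + 31 + 30 + 31 + 30 + 31 + 31 + 30 + 31 + 30 + 31 + 31 + 29 + 31 + 30 + 11 = 1621.
The subtraction is earlier − later, so the result is −1621 → -1621.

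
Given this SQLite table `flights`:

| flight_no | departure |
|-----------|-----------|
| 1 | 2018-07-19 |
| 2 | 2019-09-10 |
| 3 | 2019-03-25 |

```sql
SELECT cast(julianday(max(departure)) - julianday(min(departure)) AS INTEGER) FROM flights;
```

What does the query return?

418

MIN = 2018-07-19, MAX = 2019-09-10.
12 days remain in July 2018 after the 19th (31 − 19).
Full months from August 2018 through August 2019 contribute their day counts.
Then 10 days into September 2019.
Total: 12 + 31 + 30 + 31 + 30 + 31 + 31 + 28 + 31 + 30 + 31 + 30 + 31 + 31 + 10 = 418.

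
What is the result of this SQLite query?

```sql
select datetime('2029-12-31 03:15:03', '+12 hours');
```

2029-12-31 15:15:03

+12 hours from 2029-12-31 03:15:03 is 2029-12-31 15:15:03.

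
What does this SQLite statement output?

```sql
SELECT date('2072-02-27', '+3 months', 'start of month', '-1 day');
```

Adding +3 months to 2072-02-27 gives 2072-05-27.
`start of month` rewinds 2072-05-27 to 2072-05-01.
Going back 1 day from 2072-05-01 reaches 2072-04-30 (last day of April, 30 days).

2072-04-30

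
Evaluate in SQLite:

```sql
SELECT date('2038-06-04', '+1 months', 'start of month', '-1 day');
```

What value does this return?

2038-06-30

Adding +1 month to 2038-06-04 gives 2038-07-04.
`start of month` rewinds 2038-07-04 to 2038-07-01.
Going back 1 day from 2038-07-01 reaches 2038-06-30 (last day of June, 30 days).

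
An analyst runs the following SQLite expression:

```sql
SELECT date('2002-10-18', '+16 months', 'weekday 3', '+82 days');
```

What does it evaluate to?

2004-05-10

Adding +16 months to 2002-10-18 gives 2004-02-18.
`weekday 3` advances to the next Wednesday; 2004-02-18 is already a Wednesday, so it stays at 2004-02-18.
Applying '+82 days' to 2004-02-18: counting 82 days forward gives 2004-05-10.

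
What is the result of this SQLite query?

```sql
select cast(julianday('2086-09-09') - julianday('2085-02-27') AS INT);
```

559

1 day remains in February 2085 after the 27th (28 − 27).
Full months from March 2085 through August 2086 contribute their day counts.
Then 9 days into September 2086.
Total: 1 + 31 + 30 + 31 + 30 + 31 + 31 + 30 + 31 + 30 + 31 + 31 + 28 + 31 + 30 + 31 + 30 + 31 + 31 + 9 = 559.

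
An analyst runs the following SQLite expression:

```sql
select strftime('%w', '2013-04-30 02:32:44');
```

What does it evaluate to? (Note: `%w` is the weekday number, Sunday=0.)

2

2013-04-30 is a Tuesday; with Sunday=0 that is 2.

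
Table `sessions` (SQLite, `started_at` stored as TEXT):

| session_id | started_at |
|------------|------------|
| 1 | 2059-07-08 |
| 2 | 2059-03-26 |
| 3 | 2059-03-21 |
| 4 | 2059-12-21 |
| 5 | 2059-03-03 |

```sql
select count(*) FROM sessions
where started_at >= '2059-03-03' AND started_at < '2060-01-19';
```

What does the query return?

Rows in [2059-03-03, 2060-01-19): 2059-07-08, 2059-03-26, 2059-03-21, 2059-12-21, 2059-03-03 → 5 rows.

5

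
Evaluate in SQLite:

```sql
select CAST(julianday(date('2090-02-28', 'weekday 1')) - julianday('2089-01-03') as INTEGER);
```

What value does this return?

`weekday 1` advances to the next Monday; 2090-02-28 is a Tuesday, so it moves forward to 2090-03-06.
28 days remain in January 2089 after the 3rd (31 − 3).
Full months from February 2089 through February 2090 contribute their day counts.
Then 6 days into March 2090.
Total: 28 + 28 + 31 + 30 + 31 + 30 + 31 + 31 + 30 + 31 + 30 + 31 + 31 + 28 + 6 = 427.

427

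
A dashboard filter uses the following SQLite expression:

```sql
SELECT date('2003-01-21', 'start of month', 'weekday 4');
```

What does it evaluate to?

2003-01-02

`start of month` rewinds 2003-01-21 to 2003-01-01.
`weekday 4` advances to the next Thursday; 2003-01-01 is a Wednesday, so it moves forward to 2003-01-02.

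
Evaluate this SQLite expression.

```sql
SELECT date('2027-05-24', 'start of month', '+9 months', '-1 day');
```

`start of month` rewinds 2027-05-24 to 2027-05-01.
Adding +9 months to 2027-05-01 gives 2028-02-01.
Going back 1 day from 2028-02-01 reaches 2028-01-31 (last day of January, 31 days).

2028-01-31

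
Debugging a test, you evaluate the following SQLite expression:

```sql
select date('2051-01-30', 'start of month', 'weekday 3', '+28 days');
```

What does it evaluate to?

`start of month` rewinds 2051-01-30 to 2051-01-01.
`weekday 3` advances to the next Wednesday; 2051-01-01 is a Sunday, so it moves forward to 2051-01-04.
January 2051 has 31 days; 27 remain after the 4th, so 28 days reach 2051-02-01.

2051-02-01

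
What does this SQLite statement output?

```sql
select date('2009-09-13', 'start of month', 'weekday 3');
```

2009-09-02

`start of month` rewinds 2009-09-13 to 2009-09-01.
`weekday 3` advances to the next Wednesday; 2009-09-01 is a Tuesday, so it moves forward to 2009-09-02.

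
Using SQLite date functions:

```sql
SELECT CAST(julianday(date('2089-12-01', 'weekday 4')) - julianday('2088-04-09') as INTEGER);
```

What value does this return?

601

`weekday 4` advances to the next Thursday; 2089-12-01 is already a Thursday, so it stays at 2089-12-01.
21 days remain in April 2088 after the 9th (30 − 9).
Full months from May 2088 through November 2089 contribute their day counts.
Then 1 day into December 2089.
Total: 21 + 31 + 30 + 31 + 31 + 30 + 31 + 30 + 31 + 31 + 28 + 31 + 30 + 31 + 30 + 31 + 31 + 30 + 31 + 30 + 1 = 601.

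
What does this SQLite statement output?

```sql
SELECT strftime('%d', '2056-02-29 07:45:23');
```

29

`%d` extracts the 2-digit day of month: 29.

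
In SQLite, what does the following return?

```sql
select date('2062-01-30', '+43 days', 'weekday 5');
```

Applying '+43 days' to 2062-01-30: counting 43 days forward gives 2062-03-14.
`weekday 5` advances to the next Friday; 2062-03-14 is a Tuesday, so it moves forward to 2062-03-17.

2062-03-17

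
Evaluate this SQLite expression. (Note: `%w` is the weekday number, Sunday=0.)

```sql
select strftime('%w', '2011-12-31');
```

6

2011-12-31 is a Saturday; with Sunday=0 that is 6.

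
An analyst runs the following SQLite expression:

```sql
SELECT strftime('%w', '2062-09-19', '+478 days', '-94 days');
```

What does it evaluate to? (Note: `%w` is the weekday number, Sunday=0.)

First apply '+478 days', '-94 days': 2062-09-19 → 2063-10-08.
2063-10-08 is a Monday; with Sunday=0 that is 1.

1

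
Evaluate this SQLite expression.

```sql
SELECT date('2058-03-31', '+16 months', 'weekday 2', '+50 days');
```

2059-09-24

Adding +16 months to 2058-03-31 gives 2059-07-31.
`weekday 2` advances to the next Tuesday; 2059-07-31 is a Thursday, so it moves forward to 2059-08-05.
Applying '+50 days' to 2059-08-05: counting 50 days forward gives 2059-09-24.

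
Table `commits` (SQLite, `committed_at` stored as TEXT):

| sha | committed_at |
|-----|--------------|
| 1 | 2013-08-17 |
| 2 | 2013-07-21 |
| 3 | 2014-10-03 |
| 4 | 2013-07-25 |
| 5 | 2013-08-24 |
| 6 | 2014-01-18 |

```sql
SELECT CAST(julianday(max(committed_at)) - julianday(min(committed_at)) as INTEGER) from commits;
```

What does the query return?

MIN = 2013-07-21, MAX = 2014-10-03.
10 days remain in July 2013 after the 21st (31 − 21).
Full months from August 2013 through September 2014 contribute their day counts.
Then 3 days into October 2014.
Total: 10 + 31 + 30 + 31 + 30 + 31 + 31 + 28 + 31 + 30 + 31 + 30 + 31 + 31 + 30 + 3 = 439.

439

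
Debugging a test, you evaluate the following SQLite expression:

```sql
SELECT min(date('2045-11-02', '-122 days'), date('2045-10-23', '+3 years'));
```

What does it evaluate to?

2045-07-03

date('2045-11-02', '-122 days') → 2045-07-03.
date('2045-10-23', '+3 years') → 2048-10-23.
Earlier of the two is 2045-07-03.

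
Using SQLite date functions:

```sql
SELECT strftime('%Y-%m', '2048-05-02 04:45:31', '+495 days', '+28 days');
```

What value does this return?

First apply '+495 days', '+28 days': 2048-05-02 04:45:31 → 2049-10-07 04:45:31.
`%Y-%m` extracts the year-month: 2049-10.

2049-10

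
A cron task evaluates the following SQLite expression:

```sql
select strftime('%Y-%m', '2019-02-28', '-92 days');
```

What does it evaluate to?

First apply '-92 days': 2019-02-28 → 2018-11-28.
`%Y-%m` extracts the year-month: 2018-11.

2018-11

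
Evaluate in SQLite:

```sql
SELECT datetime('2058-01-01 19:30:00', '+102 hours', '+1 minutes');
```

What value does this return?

2058-01-06 01:31:00

+102 hours from 2058-01-01 19:30:00 is 2058-01-06 01:30:00 (crosses midnight).
+1 minutes from 2058-01-06 01:30:00 is 2058-01-06 01:31:00.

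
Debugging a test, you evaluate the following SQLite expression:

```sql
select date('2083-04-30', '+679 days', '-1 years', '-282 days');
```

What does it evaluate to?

2083-06-01

Applying '+679 days' to 2083-04-30: counting 679 days forward gives 2085-03-09.
Adding -1 year to 2085-03-09 gives 2084-03-09.
Applying '-282 days' to 2084-03-09: counting 282 days back gives 2083-06-01.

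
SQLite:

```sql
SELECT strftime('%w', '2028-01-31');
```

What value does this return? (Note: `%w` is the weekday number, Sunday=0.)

2028-01-31 is a Monday; with Sunday=0 that is 1.

1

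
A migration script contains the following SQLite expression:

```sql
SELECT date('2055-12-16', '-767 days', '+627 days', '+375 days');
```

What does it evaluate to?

2056-08-07

Applying '-767 days' to 2055-12-16: counting 767 days back gives 2053-11-09.
Applying '+627 days' to 2053-11-09: counting 627 days forward gives 2055-07-29.
Applying '+375 days' to 2055-07-29: counting 375 days forward gives 2056-08-07.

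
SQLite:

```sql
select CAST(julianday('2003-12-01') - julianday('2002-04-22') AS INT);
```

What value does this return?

8 days remain in April 2002 after the 22nd (30 − 22).
Full months from May 2002 through November 2003 contribute their day counts.
Then 1 day into December 2003.
Total: 8 + 31 + 30 + 31 + 31 + 30 + 31 + 30 + 31 + 31 + 28 + 31 + 30 + 31 + 30 + 31 + 31 + 30 + 31 + 30 + 1 = 588.

588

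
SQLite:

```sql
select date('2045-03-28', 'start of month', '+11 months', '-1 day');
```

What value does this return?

`start of month` rewinds 2045-03-28 to 2045-03-01.
Adding +11 months to 2045-03-01 gives 2046-02-01.
Going back 1 day from 2046-02-01 reaches 2046-01-31 (last day of January, 31 days).

2046-01-31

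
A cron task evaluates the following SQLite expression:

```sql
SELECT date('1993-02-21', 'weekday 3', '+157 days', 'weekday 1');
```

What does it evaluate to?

1993-08-02

`weekday 3` advances to the next Wednesday; 1993-02-21 is a Sunday, so it moves forward to 1993-02-24.
Applying '+157 days' to 1993-02-24: counting 157 days forward gives 1993-07-31.
`weekday 1` advances to the next Monday; 1993-07-31 is a Saturday, so it moves forward to 1993-08-02.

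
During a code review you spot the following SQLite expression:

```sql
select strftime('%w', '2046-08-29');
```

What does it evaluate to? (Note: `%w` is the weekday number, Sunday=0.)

3

2046-08-29 is a Wednesday; with Sunday=0 that is 3.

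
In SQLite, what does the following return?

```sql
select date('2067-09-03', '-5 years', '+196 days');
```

2063-03-18

Adding -5 years to 2067-09-03 gives 2062-09-03.
Applying '+196 days' to 2062-09-03: counting 196 days forward gives 2063-03-18.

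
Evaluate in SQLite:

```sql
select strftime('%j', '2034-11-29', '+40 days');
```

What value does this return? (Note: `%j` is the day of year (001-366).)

First apply '+40 days': 2034-11-29 → 2035-01-08.
Day-of-year for 2035-01-08: days since 2035-01-01 inclusive = 8, zero-padded to 008.

008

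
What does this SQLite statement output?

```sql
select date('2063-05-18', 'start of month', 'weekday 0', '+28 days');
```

2063-06-03

`start of month` rewinds 2063-05-18 to 2063-05-01.
`weekday 0` advances to the next Sunday; 2063-05-01 is a Tuesday, so it moves forward to 2063-05-06.
May 2063 has 31 days; 25 remain after the 6th, so 26 days reach 2063-06-01.
Advancing 2 more days within June lands on 2063-06-03.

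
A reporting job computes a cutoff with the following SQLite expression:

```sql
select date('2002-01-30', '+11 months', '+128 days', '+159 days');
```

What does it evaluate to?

2003-10-13

Adding +11 months to 2002-01-30 gives 2002-12-30.
Applying '+128 days' to 2002-12-30: counting 128 days forward gives 2003-05-07.
Applying '+159 days' to 2003-05-07: counting 159 days forward gives 2003-10-13.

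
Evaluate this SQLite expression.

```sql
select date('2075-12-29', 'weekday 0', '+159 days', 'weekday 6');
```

2076-06-06

`weekday 0` advances to the next Sunday; 2075-12-29 is already a Sunday, so it stays at 2075-12-29.
Applying '+159 days' to 2075-12-29: counting 159 days forward gives 2076-06-05.
`weekday 6` advances to the next Saturday; 2076-06-05 is a Friday, so it moves forward to 2076-06-06.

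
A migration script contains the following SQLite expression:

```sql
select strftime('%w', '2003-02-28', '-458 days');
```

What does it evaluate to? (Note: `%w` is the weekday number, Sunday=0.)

First apply '-458 days': 2003-02-28 → 2001-11-27.
2001-11-27 is a Tuesday; with Sunday=0 that is 2.

2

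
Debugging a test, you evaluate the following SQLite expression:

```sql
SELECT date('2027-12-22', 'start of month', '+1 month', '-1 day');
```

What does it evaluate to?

`start of month` rewinds 2027-12-22 to 2027-12-01.
Adding +1 month to 2027-12-01 gives 2028-01-01.
Going back 1 day from 2028-01-01 reaches 2027-12-31 (last day of December, 31 days).

2027-12-31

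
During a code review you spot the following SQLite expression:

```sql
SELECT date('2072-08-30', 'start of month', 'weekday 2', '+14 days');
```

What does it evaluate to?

`start of month` rewinds 2072-08-30 to 2072-08-01.
`weekday 2` advances to the next Tuesday; 2072-08-01 is a Monday, so it moves forward to 2072-08-02.
Advancing 14 more days within August lands on 2072-08-16.

2072-08-16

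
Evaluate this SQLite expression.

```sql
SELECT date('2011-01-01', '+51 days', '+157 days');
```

Applying '+51 days' to 2011-01-01: counting 51 days forward gives 2011-02-21.
Applying '+157 days' to 2011-02-21: counting 157 days forward gives 2011-07-28.

2011-07-28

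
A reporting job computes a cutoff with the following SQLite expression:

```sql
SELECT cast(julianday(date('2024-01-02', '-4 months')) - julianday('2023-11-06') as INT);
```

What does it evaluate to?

-65

Adding -4 months to 2024-01-02 gives 2023-09-02.
28 days remain in September 2023 after the 2nd (30 − 2).
October 2023: 31 days.
Then 6 days into November 2023.
Total: 28 + 31 + 6 = 65.
The subtraction is earlier − later, so the result is −65 → -65.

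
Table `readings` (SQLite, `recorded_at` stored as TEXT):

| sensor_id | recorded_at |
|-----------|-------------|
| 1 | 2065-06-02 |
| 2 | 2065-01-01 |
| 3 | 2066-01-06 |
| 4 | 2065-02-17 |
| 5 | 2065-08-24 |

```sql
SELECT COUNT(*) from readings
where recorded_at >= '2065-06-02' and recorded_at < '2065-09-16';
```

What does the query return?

2

Rows in [2065-06-02, 2065-09-16): 2065-06-02, 2065-08-24 → 2 rows.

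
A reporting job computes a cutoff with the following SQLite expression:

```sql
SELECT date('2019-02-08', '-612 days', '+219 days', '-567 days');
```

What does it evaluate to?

2016-06-23

Applying '-612 days' to 2019-02-08: counting 612 days back gives 2017-06-06.
Applying '+219 days' to 2017-06-06: counting 219 days forward gives 2018-01-11.
Applying '-567 days' to 2018-01-11: counting 567 days back gives 2016-06-23.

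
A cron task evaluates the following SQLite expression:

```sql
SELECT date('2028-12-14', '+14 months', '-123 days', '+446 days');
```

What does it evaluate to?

2031-01-03

Adding +14 months to 2028-12-14 gives 2030-02-14.
Applying '-123 days' to 2030-02-14: counting 123 days back gives 2029-10-14.
Applying '+446 days' to 2029-10-14: counting 446 days forward gives 2031-01-03.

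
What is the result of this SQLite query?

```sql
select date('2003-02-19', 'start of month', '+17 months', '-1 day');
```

`start of month` rewinds 2003-02-19 to 2003-02-01.
Adding +17 months to 2003-02-01 gives 2004-07-01.
Going back 1 day from 2004-07-01 reaches 2004-06-30 (last day of June, 30 days).

2004-06-30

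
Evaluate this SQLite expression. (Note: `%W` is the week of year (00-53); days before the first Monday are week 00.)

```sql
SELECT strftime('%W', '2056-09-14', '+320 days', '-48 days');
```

First apply '+320 days', '-48 days': 2056-09-14 → 2057-06-13.
2057-06-13 is a Wednesday. SQLite's %W counts Mondays since the year started; the result is 24.

24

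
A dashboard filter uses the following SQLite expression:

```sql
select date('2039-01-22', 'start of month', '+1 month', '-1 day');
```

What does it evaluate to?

`start of month` rewinds 2039-01-22 to 2039-01-01.
Adding +1 month to 2039-01-01 gives 2039-02-01.
Going back 1 day from 2039-02-01 reaches 2039-01-31 (last day of January, 31 days).

2039-01-31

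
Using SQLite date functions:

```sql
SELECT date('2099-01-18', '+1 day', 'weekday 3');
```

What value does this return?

2099-01-21

Advancing 1 more day within January lands on 2099-01-19.
`weekday 3` advances to the next Wednesday; 2099-01-19 is a Monday, so it moves forward to 2099-01-21.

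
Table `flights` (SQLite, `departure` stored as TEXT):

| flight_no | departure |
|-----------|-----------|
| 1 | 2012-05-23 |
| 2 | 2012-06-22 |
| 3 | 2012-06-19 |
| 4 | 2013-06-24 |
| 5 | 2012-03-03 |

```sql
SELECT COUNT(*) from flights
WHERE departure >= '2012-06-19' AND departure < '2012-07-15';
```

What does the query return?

2

Rows in [2012-06-19, 2012-07-15): 2012-06-22, 2012-06-19 → 2 rows.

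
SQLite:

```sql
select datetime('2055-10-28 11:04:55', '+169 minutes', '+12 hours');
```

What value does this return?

2055-10-29 01:53:55

169 minutes = 2h 49m; +169 minutes from 2055-10-28 11:04:55 is 2055-10-28 13:53:55.
+12 hours from 2055-10-28 13:53:55 is 2055-10-29 01:53:55 (crosses midnight).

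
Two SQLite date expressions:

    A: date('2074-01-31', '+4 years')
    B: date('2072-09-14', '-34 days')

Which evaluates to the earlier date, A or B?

B

A = 2078-01-31.
B = 2072-08-11.
B is earlier.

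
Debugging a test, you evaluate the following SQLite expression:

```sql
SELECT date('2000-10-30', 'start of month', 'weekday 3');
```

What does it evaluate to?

2000-10-04

`start of month` rewinds 2000-10-30 to 2000-10-01.
`weekday 3` advances to the next Wednesday; 2000-10-01 is a Sunday, so it moves forward to 2000-10-04.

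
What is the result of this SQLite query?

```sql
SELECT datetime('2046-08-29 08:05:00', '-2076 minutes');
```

2046-08-27 21:29:00

2076 minutes = 34h 36m; -2076 minutes from 2046-08-29 08:05:00 is 2046-08-27 21:29:00 (crosses midnight).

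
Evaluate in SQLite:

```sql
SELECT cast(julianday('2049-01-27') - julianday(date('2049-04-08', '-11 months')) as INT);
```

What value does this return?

Adding -11 months to 2049-04-08 gives 2048-05-08.
23 days remain in May 2048 after the 8th (31 − 8).
Full months from June 2048 through December 2048 contribute their day counts.
Then 27 days into January 2049.
Total: 23 + 30 + 31 + 31 + 30 + 31 + 30 + 31 + 27 = 264.

264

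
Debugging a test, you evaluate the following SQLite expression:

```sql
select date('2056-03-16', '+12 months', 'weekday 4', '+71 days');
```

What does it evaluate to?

2057-06-01

Adding +12 months to 2056-03-16 gives 2057-03-16.
`weekday 4` advances to the next Thursday; 2057-03-16 is a Friday, so it moves forward to 2057-03-22.
Applying '+71 days' to 2057-03-22: counting 71 days forward gives 2057-06-01.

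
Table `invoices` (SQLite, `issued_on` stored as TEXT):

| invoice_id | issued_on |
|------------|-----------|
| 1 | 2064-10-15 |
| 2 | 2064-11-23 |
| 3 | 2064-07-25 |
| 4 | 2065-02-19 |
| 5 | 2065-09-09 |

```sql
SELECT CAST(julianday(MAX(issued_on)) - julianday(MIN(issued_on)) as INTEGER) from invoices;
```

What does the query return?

MIN = 2064-07-25, MAX = 2065-09-09.
6 days remain in July 2064 after the 25th (31 − 25).
Full months from August 2064 through August 2065 contribute their day counts.
Then 9 days into September 2065.
Total: 6 + 31 + 30 + 31 + 30 + 31 + 31 + 28 + 31 + 30 + 31 + 30 + 31 + 31 + 9 = 411.

411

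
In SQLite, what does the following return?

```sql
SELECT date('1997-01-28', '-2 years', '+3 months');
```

Adding -2 years to 1997-01-28 gives 1995-01-28.
Adding +3 months to 1995-01-28 gives 1995-04-28.

1995-04-28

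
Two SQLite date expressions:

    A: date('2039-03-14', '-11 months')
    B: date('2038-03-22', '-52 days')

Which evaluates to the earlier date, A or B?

B

A = 2038-04-14.
B = 2038-01-29.
B is earlier.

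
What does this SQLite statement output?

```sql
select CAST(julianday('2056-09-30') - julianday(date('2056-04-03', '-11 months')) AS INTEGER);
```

Adding -11 months to 2056-04-03 gives 2055-05-03.
28 days remain in May 2055 after the 3rd (31 − 3).
Full months from June 2055 through August 2056 contribute their day counts.
Then 30 days into September 2056.
Total: 28 + 30 + 31 + 31 + 30 + 31 + 30 + 31 + 31 + 29 + 31 + 30 + 31 + 30 + 31 + 31 + 30 = 516.

516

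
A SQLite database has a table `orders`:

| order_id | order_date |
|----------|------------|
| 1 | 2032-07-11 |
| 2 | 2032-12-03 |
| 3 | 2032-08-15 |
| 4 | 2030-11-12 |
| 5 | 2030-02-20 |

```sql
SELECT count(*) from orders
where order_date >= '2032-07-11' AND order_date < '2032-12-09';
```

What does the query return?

Rows in [2032-07-11, 2032-12-09): 2032-07-11, 2032-12-03, 2032-08-15 → 3 rows.

3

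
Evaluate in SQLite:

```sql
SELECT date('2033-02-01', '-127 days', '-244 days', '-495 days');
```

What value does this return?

2030-09-19

Applying '-127 days' to 2033-02-01: counting 127 days back gives 2032-09-27.
Applying '-244 days' to 2032-09-27: counting 244 days back gives 2032-01-27.
Applying '-495 days' to 2032-01-27: counting 495 days back gives 2030-09-19.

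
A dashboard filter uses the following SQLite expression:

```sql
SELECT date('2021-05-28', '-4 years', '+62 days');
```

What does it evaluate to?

Adding -4 years to 2021-05-28 gives 2017-05-28.
Applying '+62 days' to 2017-05-28: counting 62 days forward gives 2017-07-29.

2017-07-29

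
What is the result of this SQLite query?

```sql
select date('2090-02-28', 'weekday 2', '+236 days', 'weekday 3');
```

2090-10-25

`weekday 2` advances to the next Tuesday; 2090-02-28 is already a Tuesday, so it stays at 2090-02-28.
Applying '+236 days' to 2090-02-28: counting 236 days forward gives 2090-10-22.
`weekday 3` advances to the next Wednesday; 2090-10-22 is a Sunday, so it moves forward to 2090-10-25.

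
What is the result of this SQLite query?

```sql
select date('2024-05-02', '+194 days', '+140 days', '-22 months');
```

2023-06-01

Applying '+194 days' to 2024-05-02: counting 194 days forward gives 2024-11-12.
Applying '+140 days' to 2024-11-12: counting 140 days forward gives 2025-04-01.
Adding -22 months to 2025-04-01 gives 2023-06-01.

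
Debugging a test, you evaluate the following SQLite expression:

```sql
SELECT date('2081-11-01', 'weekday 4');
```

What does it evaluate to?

2081-11-06

`weekday 4` advances to the next Thursday; 2081-11-01 is a Saturday, so it moves forward to 2081-11-06.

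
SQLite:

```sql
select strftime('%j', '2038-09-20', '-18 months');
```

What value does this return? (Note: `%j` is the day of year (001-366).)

079

First apply '-18 months': 2038-09-20 → 2037-03-20.
Day-of-year for 2037-03-20: days since 2037-01-01 inclusive = 79, zero-padded to 079.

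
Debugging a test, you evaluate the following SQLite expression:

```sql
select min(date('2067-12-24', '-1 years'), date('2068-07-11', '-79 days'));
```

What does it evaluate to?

date('2067-12-24', '-1 years') → 2066-12-24.
date('2068-07-11', '-79 days') → 2068-04-23.
Earlier of the two is 2066-12-24.

2066-12-24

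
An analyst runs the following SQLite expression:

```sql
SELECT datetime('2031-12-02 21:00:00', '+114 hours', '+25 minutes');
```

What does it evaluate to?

2031-12-07 15:25:00

+114 hours from 2031-12-02 21:00:00 is 2031-12-07 15:00:00 (crosses midnight).
+25 minutes from 2031-12-07 15:00:00 is 2031-12-07 15:25:00.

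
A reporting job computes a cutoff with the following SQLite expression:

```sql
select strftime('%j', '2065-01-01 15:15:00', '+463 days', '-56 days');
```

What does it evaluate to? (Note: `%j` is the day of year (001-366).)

First apply '+463 days', '-56 days': 2065-01-01 15:15:00 → 2066-02-12 15:15:00.
Day-of-year for 2066-02-12: days since 2066-01-01 inclusive = 43, zero-padded to 043.

043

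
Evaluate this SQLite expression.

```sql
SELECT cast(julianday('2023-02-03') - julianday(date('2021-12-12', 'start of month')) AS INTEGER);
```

`start of month` rewinds 2021-12-12 to 2021-12-01.
30 days remain in December 2021 after the 1st (31 − 1).
Full months from January 2022 through January 2023 contribute their day counts.
Then 3 days into February 2023.
Total: 30 + 31 + 28 + 31 + 30 + 31 + 30 + 31 + 31 + 30 + 31 + 30 + 31 + 31 + 3 = 429.

429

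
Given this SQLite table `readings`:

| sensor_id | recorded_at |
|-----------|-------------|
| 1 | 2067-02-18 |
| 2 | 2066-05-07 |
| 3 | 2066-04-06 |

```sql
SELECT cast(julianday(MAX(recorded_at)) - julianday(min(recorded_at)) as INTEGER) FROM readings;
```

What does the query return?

MIN = 2066-04-06, MAX = 2067-02-18.
24 days remain in April 2066 after the 6th (30 − 6).
Full months from May 2066 through January 2067 contribute their day counts.
Then 18 days into February 2067.
Total: 24 + 31 + 30 + 31 + 31 + 30 + 31 + 30 + 31 + 31 + 18 = 318.

318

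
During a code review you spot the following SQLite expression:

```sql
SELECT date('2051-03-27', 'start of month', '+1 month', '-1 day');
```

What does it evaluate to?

2051-03-31

`start of month` rewinds 2051-03-27 to 2051-03-01.
Adding +1 month to 2051-03-01 gives 2051-04-01.
Going back 1 day from 2051-04-01 reaches 2051-03-31 (last day of March, 31 days).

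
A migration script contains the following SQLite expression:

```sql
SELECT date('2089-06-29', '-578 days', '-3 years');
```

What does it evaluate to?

2084-11-29

Applying '-578 days' to 2089-06-29: counting 578 days back gives 2087-11-29.
Adding -3 years to 2087-11-29 gives 2084-11-29.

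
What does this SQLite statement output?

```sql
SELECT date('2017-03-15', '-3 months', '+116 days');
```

2017-04-10

Adding -3 months to 2017-03-15 gives 2016-12-15.
Applying '+116 days' to 2016-12-15: counting 116 days forward gives 2017-04-10.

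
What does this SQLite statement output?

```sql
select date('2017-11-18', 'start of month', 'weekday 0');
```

`start of month` rewinds 2017-11-18 to 2017-11-01.
`weekday 0` advances to the next Sunday; 2017-11-01 is a Wednesday, so it moves forward to 2017-11-05.

2017-11-05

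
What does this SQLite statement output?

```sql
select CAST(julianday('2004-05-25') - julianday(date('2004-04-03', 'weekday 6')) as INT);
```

`weekday 6` advances to the next Saturday; 2004-04-03 is already a Saturday, so it stays at 2004-04-03.
27 days remain in April 2004 after the 3rd (30 − 3).
Then 25 days into May 2004.
Total: 27 + 25 = 52.

52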